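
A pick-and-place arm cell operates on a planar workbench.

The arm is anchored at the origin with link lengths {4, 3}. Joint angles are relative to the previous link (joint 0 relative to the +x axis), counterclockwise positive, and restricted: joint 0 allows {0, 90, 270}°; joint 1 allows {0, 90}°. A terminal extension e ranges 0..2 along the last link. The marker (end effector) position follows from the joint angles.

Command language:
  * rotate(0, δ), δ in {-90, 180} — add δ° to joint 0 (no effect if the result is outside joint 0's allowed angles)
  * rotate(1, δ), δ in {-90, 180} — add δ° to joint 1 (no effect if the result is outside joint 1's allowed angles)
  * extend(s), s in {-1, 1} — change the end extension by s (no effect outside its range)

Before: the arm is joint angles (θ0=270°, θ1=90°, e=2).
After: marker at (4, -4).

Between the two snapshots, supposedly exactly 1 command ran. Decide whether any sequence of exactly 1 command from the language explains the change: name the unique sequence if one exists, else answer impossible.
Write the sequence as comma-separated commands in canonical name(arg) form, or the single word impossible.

extend(-1)

initial: joint angles (θ0=270°, θ1=90°, e=2)
[1] after extend(-1): joint angles (θ0=270°, θ1=90°, e=1)
all 6 alternatives checked — unique.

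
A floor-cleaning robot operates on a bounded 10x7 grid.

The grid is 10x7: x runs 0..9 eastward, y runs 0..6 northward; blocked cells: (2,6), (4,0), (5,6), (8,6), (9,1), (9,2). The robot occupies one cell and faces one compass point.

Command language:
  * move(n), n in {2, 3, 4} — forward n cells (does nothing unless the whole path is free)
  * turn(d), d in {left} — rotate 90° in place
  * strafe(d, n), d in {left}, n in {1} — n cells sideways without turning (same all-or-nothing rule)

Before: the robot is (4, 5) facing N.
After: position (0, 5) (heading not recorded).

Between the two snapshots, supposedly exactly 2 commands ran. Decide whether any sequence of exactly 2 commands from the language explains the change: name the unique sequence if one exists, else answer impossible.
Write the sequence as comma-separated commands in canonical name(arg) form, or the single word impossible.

turn(left), move(4)

key: order matters: swapping turn(left) and move(4) lands elsewhere
t0: (4, 5) facing N
[1] after turn(left): (4, 5) facing W
[2] after move(4): (0, 5) facing W
no other 2-command option fits: unique.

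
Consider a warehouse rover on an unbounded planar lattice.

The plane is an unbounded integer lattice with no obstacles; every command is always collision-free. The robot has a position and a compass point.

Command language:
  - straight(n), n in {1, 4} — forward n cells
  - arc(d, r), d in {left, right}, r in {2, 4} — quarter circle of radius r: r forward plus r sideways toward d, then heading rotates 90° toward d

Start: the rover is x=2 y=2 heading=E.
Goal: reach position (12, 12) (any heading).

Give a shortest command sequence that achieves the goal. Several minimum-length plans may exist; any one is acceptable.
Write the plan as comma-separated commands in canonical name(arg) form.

arc(left, 2), arc(right, 4), arc(left, 4)

start: x=2 y=2 heading=E
step 1 (arc(left, 2)): x=4 y=4 heading=N
step 2 (arc(right, 4)): x=8 y=8 heading=E
step 3 (arc(left, 4)): x=12 y=12 heading=N
shorter routes all fall short; 3 is best.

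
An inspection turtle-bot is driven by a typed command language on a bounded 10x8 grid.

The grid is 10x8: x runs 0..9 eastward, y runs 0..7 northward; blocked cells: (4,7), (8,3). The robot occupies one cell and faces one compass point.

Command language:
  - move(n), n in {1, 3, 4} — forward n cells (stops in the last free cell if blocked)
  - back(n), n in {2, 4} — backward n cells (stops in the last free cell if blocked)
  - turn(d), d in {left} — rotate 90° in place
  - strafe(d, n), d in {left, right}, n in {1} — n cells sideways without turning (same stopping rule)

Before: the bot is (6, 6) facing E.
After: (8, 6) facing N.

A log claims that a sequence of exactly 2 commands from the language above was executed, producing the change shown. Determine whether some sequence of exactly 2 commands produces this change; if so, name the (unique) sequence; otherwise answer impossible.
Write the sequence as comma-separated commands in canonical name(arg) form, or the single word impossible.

impossible

checked all 2-command options: none fits.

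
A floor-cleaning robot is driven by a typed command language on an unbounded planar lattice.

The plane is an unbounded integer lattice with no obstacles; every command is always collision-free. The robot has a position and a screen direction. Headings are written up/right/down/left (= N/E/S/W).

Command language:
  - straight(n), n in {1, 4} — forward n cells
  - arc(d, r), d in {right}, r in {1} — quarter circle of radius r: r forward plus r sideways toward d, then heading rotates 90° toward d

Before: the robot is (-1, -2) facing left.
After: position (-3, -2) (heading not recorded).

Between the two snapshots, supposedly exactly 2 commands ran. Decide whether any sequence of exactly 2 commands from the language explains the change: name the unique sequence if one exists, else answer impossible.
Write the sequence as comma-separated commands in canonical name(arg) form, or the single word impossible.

from: (-1, -2) facing left
step 1 (straight(1)): (-2, -2) facing left
step 2 (straight(1)): (-3, -2) facing left
no other 2-command option fits: unique.

straight(1), straight(1)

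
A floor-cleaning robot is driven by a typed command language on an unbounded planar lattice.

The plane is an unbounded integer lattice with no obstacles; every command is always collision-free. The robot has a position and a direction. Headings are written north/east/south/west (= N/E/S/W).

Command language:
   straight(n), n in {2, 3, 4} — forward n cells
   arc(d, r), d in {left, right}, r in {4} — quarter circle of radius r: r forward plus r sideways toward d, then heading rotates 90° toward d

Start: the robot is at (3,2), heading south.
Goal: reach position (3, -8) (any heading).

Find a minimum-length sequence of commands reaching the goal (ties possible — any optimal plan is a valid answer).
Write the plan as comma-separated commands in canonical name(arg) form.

initial: at (3,2), heading south
[1] after straight(2): at (3,0), heading south
[2] after straight(4): at (3,-4), heading south
[3] after straight(4): at (3,-8), heading south
no 2-step plan works, so 3 is optimal.

straight(2), straight(4), straight(4)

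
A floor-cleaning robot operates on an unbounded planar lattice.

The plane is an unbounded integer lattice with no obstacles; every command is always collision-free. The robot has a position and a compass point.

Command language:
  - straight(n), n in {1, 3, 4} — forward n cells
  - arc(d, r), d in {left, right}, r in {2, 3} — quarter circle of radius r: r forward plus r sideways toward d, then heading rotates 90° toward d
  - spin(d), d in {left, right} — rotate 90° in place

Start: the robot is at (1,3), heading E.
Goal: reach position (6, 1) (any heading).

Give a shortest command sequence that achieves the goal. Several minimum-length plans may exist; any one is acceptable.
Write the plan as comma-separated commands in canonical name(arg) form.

begin: at (1,3), heading E
step 1 (straight(3)): at (4,3), heading E
step 2 (arc(right, 2)): at (6,1), heading S
nothing shorter than 2 reaches the goal.

straight(3), arc(right, 2)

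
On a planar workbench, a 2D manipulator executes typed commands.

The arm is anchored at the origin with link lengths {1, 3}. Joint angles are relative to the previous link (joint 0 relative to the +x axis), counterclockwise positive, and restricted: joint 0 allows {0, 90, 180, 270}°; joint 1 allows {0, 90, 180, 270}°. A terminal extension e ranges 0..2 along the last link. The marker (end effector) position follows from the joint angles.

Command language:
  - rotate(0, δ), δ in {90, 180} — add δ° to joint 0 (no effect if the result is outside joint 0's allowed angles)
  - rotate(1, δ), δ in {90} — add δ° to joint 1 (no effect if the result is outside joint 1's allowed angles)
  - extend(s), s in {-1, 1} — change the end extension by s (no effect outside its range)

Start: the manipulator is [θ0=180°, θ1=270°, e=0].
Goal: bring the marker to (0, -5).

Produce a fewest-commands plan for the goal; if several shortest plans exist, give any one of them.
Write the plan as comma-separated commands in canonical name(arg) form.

rotate(0, 90), rotate(1, 90), extend(1)

t0: [θ0=180°, θ1=270°, e=0]
[1] after rotate(0, 90): [θ0=270°, θ1=270°, e=0]
[2] after rotate(1, 90): [θ0=270°, θ1=0°, e=0]
[3] after extend(1): [θ0=270°, θ1=0°, e=1]
shorter routes all fall short; 3 is best.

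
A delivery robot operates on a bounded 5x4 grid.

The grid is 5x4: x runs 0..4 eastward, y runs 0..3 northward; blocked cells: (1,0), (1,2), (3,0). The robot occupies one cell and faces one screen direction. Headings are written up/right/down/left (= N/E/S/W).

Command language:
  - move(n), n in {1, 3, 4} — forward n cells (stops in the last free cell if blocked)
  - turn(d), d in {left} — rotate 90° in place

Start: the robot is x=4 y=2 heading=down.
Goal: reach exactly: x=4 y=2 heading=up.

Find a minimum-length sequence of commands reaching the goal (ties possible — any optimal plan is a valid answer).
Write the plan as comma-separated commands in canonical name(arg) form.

t0: x=4 y=2 heading=down
1. turn(left) → x=4 y=2 heading=right
2. turn(left) → x=4 y=2 heading=up
nothing shorter than 2 reaches the goal.

turn(left), turn(left)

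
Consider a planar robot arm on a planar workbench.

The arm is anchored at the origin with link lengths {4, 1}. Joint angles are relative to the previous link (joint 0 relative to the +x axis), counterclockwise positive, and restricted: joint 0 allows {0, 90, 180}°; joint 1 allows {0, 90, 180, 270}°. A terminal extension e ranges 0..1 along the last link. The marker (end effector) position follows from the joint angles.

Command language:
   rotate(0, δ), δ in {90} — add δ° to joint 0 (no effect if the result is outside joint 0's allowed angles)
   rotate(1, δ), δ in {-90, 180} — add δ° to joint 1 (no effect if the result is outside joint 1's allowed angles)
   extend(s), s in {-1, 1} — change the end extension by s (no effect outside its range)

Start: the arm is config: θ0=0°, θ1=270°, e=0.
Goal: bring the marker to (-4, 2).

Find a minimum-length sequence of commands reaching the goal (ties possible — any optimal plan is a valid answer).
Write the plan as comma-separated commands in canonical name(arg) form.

from: config: θ0=0°, θ1=270°, e=0
step 1 (rotate(0, 90)): config: θ0=90°, θ1=270°, e=0
step 2 (rotate(0, 90)): config: θ0=180°, θ1=270°, e=0
step 3 (extend(1)): config: θ0=180°, θ1=270°, e=1
minimal: 3 command(s), checked below 3.

rotate(0, 90), rotate(0, 90), extend(1)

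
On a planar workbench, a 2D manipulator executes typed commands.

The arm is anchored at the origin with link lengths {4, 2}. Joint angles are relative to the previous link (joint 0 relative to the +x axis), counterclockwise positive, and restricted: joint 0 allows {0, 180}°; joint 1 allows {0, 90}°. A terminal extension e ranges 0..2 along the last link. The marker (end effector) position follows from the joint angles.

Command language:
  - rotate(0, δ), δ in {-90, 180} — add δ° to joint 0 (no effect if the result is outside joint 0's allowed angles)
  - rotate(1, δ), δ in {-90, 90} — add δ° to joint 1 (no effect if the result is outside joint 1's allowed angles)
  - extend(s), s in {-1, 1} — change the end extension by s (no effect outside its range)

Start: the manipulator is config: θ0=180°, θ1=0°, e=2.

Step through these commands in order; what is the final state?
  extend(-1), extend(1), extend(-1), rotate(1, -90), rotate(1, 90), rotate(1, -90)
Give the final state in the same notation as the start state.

config: θ0=180°, θ1=0°, e=1

from: config: θ0=180°, θ1=0°, e=2
step 1 (extend(-1)): config: θ0=180°, θ1=0°, e=1
step 2 (extend(1)): config: θ0=180°, θ1=0°, e=2
step 3 (extend(-1)): config: θ0=180°, θ1=0°, e=1
step 4 (rotate(1, -90)): config: θ0=180°, θ1=0°, e=1
step 5 (rotate(1, 90)): config: θ0=180°, θ1=90°, e=1
step 6 (rotate(1, -90)): config: θ0=180°, θ1=0°, e=1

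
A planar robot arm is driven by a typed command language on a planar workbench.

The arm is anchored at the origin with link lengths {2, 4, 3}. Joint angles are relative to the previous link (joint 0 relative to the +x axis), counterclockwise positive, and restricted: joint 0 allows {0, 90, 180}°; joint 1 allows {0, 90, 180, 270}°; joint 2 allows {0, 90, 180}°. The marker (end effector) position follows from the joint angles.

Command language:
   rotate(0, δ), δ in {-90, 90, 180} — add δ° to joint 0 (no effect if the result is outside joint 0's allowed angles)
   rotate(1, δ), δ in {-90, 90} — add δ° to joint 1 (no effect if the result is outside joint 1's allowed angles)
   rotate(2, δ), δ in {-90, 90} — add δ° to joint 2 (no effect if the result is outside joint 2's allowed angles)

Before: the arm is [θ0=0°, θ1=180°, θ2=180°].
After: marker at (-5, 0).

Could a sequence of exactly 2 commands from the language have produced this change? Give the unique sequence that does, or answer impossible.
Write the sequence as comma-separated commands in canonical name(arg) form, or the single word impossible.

rotate(2, -90), rotate(2, -90)

start: [θ0=0°, θ1=180°, θ2=180°]
step 1 (rotate(2, -90)): [θ0=0°, θ1=180°, θ2=90°]
step 2 (rotate(2, -90)): [θ0=0°, θ1=180°, θ2=0°]
uniquely the one of 49 2-step routes that fits.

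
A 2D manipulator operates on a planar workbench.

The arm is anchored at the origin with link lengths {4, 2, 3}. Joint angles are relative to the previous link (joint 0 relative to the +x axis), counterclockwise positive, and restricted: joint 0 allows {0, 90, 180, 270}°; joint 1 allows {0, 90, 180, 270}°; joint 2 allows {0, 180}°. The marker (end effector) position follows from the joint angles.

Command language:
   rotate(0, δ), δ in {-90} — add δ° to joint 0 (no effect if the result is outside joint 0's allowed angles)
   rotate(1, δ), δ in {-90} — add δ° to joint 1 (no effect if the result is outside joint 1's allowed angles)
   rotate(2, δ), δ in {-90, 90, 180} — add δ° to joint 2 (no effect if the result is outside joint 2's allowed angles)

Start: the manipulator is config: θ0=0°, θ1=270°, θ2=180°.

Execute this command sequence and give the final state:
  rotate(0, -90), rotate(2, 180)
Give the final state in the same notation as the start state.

initial: config: θ0=0°, θ1=270°, θ2=180°
step 1 (rotate(0, -90)): config: θ0=270°, θ1=270°, θ2=180°
step 2 (rotate(2, 180)): config: θ0=270°, θ1=270°, θ2=0°

config: θ0=270°, θ1=270°, θ2=0°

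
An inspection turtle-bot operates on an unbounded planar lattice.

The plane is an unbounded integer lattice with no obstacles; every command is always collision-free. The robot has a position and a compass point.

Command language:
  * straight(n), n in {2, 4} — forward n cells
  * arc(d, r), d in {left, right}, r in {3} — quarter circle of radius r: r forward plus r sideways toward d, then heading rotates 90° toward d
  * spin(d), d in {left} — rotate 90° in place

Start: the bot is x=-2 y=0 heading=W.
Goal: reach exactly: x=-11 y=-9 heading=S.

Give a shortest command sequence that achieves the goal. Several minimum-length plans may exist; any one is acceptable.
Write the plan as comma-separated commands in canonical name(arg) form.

arc(left, 3), arc(right, 3), arc(left, 3)

t0: x=-2 y=0 heading=W
[1] after arc(left, 3): x=-5 y=-3 heading=S
[2] after arc(right, 3): x=-8 y=-6 heading=W
[3] after arc(left, 3): x=-11 y=-9 heading=S
nothing shorter than 3 reaches the goal.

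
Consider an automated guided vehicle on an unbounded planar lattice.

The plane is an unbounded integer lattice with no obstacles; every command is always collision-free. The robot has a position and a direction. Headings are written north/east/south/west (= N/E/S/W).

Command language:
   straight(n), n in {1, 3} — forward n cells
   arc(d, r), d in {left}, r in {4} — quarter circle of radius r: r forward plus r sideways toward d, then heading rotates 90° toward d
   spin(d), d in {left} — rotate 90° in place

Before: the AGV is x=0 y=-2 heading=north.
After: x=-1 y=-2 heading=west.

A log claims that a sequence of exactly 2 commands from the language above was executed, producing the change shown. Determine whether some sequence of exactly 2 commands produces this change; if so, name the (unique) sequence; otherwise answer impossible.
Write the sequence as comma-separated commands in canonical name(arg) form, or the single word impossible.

key: order matters: swapping spin(left) and straight(1) lands elsewhere
start: x=0 y=-2 heading=north
1. spin(left) → x=0 y=-2 heading=west
2. straight(1) → x=-1 y=-2 heading=west
uniquely the one of 16 2-step routes that fits.

spin(left), straight(1)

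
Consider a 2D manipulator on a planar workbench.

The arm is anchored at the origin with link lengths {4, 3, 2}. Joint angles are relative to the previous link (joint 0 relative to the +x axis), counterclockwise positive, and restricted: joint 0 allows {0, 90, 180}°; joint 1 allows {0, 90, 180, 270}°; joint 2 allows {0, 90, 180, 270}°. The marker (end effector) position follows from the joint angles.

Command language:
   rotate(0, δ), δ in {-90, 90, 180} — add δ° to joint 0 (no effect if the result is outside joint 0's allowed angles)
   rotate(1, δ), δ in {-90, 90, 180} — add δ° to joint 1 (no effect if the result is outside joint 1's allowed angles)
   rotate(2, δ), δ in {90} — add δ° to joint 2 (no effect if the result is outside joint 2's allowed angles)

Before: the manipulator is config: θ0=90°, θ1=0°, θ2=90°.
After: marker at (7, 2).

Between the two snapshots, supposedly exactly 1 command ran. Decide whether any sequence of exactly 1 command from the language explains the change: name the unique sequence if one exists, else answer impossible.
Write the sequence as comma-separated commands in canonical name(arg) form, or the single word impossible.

rotate(0, -90)

begin: config: θ0=90°, θ1=0°, θ2=90°
t=1 rotate(0, -90) ⇒ config: θ0=0°, θ1=0°, θ2=90°
uniquely the one of 7 1-step routes that fits.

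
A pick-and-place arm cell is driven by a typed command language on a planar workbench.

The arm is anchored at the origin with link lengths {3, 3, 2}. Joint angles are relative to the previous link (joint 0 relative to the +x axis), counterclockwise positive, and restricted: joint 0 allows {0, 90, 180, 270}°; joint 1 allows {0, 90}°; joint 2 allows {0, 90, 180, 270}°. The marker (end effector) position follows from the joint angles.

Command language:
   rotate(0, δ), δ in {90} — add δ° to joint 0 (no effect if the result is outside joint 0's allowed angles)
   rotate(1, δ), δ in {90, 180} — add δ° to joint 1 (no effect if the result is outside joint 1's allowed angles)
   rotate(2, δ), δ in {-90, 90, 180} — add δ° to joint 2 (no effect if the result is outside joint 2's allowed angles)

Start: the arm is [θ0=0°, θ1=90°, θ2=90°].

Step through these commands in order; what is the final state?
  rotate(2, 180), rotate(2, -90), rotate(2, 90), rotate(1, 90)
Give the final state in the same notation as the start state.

[θ0=0°, θ1=90°, θ2=270°]

initial: [θ0=0°, θ1=90°, θ2=90°]
t=1 rotate(2, 180) ⇒ [θ0=0°, θ1=90°, θ2=270°]
t=2 rotate(2, -90) ⇒ [θ0=0°, θ1=90°, θ2=180°]
t=3 rotate(2, 90) ⇒ [θ0=0°, θ1=90°, θ2=270°]
t=4 rotate(1, 90) ⇒ [θ0=0°, θ1=90°, θ2=270°]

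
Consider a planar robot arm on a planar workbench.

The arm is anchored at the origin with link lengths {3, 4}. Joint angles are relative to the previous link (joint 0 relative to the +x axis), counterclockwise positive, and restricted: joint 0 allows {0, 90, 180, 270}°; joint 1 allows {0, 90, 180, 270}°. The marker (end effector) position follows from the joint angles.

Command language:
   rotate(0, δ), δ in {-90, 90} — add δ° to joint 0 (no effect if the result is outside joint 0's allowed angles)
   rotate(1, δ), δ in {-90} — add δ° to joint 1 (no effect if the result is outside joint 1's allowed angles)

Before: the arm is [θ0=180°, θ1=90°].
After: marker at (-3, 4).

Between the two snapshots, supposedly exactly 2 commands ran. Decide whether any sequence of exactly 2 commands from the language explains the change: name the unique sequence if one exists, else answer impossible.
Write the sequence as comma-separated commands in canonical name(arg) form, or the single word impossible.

begin: [θ0=180°, θ1=90°]
step 1 (rotate(1, -90)): [θ0=180°, θ1=0°]
step 2 (rotate(1, -90)): [θ0=180°, θ1=270°]
all 9 alternatives checked — unique.

rotate(1, -90), rotate(1, -90)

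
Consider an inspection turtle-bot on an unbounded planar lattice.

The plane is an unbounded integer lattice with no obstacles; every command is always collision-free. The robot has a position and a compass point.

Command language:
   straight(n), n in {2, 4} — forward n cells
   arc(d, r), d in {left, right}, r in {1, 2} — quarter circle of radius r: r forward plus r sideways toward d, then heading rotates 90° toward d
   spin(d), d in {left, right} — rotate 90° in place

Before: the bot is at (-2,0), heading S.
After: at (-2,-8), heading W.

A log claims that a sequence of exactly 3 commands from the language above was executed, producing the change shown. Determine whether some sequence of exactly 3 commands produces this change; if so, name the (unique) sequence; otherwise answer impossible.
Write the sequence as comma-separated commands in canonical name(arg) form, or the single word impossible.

straight(4), straight(4), spin(right)

key: cell and facing (now W) both changed — the 3 commands mix motion and turning
t0: at (-2,0), heading S
step 1 (straight(4)): at (-2,-4), heading S
step 2 (straight(4)): at (-2,-8), heading S
step 3 (spin(right)): at (-2,-8), heading W
no other 3-command option fits: unique.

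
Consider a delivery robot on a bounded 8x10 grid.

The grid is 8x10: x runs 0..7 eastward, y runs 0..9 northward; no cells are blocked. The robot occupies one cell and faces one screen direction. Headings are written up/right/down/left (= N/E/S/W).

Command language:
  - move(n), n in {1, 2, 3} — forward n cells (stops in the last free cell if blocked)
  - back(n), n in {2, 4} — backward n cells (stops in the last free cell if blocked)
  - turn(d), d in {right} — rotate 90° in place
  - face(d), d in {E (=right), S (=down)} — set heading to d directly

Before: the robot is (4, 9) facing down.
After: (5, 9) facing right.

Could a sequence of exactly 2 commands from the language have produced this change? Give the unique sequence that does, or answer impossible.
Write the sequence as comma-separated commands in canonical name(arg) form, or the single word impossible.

key: cell and facing (now E) both changed — the 2 commands mix motion and turning
from: (4, 9) facing down
step 1 (face(E)): (4, 9) facing right
step 2 (move(1)): (5, 9) facing right
no rival 2-sequence matches.

face(E), move(1)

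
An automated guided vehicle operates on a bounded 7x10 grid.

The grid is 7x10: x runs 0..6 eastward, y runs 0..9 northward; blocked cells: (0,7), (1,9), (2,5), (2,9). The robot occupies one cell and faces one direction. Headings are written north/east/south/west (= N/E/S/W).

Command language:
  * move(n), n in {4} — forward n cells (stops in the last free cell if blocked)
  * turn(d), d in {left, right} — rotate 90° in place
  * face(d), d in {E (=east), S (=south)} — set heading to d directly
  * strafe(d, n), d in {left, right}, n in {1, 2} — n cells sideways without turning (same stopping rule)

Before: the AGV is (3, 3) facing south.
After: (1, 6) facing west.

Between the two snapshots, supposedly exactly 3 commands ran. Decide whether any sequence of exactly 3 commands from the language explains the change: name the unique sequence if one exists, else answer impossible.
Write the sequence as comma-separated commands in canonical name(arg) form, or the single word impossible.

every 3-command combo misses the target.

impossible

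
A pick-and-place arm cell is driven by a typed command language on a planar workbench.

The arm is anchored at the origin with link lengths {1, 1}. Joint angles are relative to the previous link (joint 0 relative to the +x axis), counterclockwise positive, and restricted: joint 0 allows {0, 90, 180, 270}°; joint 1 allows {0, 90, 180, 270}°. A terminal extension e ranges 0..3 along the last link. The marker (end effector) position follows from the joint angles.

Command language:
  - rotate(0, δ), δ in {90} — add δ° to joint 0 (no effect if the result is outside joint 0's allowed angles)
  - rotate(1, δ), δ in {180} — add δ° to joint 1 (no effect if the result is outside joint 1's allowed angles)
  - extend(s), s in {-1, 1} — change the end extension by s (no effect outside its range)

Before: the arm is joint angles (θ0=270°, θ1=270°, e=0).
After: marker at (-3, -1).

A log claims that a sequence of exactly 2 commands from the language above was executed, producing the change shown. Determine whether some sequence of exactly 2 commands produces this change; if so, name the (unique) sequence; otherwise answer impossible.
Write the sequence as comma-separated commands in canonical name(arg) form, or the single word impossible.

extend(1), extend(1)

start: joint angles (θ0=270°, θ1=270°, e=0)
t=1 extend(1) ⇒ joint angles (θ0=270°, θ1=270°, e=1)
t=2 extend(1) ⇒ joint angles (θ0=270°, θ1=270°, e=2)
uniquely the one of 16 2-step routes that fits.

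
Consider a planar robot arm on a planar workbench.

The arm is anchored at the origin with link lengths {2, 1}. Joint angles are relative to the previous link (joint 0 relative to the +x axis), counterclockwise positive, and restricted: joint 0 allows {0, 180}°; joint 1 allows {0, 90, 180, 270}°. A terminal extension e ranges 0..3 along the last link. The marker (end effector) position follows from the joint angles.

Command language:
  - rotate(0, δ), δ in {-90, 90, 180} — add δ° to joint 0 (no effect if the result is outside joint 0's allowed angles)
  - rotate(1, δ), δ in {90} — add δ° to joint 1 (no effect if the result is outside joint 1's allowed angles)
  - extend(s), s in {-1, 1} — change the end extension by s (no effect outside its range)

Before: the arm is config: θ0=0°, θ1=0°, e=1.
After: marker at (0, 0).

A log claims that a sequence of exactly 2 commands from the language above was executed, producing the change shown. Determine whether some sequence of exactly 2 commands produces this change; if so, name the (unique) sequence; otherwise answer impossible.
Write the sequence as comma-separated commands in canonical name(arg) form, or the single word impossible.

initial: config: θ0=0°, θ1=0°, e=1
step 1 (rotate(1, 90)): config: θ0=0°, θ1=90°, e=1
step 2 (rotate(1, 90)): config: θ0=0°, θ1=180°, e=1
no other 2-command option fits: unique.

rotate(1, 90), rotate(1, 90)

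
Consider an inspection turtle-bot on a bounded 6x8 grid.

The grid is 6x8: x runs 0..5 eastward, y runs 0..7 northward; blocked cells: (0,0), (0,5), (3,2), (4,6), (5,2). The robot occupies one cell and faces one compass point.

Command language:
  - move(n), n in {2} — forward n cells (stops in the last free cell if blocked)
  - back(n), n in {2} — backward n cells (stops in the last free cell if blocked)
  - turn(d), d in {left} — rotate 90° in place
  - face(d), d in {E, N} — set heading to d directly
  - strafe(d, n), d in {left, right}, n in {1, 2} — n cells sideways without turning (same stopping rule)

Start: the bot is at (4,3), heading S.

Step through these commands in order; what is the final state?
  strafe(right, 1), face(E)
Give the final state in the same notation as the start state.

from: at (4,3), heading S
t=1 strafe(right, 1) ⇒ at (3,3), heading S
t=2 face(E) ⇒ at (3,3), heading E

at (3,3), heading E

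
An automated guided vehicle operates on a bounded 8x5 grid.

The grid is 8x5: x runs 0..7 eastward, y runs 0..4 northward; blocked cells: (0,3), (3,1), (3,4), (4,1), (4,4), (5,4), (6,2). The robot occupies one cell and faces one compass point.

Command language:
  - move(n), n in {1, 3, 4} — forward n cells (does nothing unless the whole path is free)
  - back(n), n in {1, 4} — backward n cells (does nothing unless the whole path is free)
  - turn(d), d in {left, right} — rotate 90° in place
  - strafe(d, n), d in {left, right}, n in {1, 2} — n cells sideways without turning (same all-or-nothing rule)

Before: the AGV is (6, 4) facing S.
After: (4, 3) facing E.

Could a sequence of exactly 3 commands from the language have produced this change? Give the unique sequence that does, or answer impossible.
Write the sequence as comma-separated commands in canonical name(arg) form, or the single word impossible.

move(1), strafe(right, 2), turn(left)

key: running turn(left) before move(1) would end elsewhere — order is forced
initial: (6, 4) facing S
[1] after move(1): (6, 3) facing S
[2] after strafe(right, 2): (4, 3) facing S
[3] after turn(left): (4, 3) facing E
no other 3-command option fits: unique.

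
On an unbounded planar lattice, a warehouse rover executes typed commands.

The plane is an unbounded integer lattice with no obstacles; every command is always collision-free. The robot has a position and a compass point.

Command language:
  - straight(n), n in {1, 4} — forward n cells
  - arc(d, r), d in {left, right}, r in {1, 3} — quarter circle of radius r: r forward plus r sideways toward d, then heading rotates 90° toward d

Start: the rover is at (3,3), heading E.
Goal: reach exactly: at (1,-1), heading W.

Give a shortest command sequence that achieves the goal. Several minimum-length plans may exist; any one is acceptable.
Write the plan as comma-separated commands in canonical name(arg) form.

arc(right, 1), arc(right, 3)

initial: at (3,3), heading E
step 1 (arc(right, 1)): at (4,2), heading S
step 2 (arc(right, 3)): at (1,-1), heading W
shorter routes all fall short; 2 is best.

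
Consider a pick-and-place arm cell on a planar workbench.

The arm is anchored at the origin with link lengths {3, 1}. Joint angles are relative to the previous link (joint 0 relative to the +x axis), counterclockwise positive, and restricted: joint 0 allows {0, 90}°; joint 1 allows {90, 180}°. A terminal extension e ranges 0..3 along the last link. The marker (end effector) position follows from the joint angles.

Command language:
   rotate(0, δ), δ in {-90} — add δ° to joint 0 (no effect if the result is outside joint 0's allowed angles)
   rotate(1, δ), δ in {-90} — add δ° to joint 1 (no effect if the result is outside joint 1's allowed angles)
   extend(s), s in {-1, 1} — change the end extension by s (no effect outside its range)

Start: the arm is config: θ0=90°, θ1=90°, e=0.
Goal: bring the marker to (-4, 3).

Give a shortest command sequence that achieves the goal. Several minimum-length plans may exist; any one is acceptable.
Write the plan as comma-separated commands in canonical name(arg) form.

t0: config: θ0=90°, θ1=90°, e=0
step 1 (extend(1)): config: θ0=90°, θ1=90°, e=1
step 2 (extend(1)): config: θ0=90°, θ1=90°, e=2
step 3 (extend(1)): config: θ0=90°, θ1=90°, e=3
shorter routes all fall short; 3 is best.

extend(1), extend(1), extend(1)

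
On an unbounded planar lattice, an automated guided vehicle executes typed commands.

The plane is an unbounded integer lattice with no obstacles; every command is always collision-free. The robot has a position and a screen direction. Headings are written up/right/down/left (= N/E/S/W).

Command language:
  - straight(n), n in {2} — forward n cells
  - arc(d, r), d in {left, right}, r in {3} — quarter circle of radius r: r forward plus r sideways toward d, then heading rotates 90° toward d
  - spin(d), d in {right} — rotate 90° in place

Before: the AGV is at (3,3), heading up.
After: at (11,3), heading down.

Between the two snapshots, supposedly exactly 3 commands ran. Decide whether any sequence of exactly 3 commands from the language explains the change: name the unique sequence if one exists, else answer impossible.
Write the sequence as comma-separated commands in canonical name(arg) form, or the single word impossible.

key: cell and facing (now S) both changed — the 3 commands mix motion and turning
from: at (3,3), heading up
1. arc(right, 3) → at (6,6), heading right
2. straight(2) → at (8,6), heading right
3. arc(right, 3) → at (11,3), heading down
all 64 alternatives checked — unique.

arc(right, 3), straight(2), arc(right, 3)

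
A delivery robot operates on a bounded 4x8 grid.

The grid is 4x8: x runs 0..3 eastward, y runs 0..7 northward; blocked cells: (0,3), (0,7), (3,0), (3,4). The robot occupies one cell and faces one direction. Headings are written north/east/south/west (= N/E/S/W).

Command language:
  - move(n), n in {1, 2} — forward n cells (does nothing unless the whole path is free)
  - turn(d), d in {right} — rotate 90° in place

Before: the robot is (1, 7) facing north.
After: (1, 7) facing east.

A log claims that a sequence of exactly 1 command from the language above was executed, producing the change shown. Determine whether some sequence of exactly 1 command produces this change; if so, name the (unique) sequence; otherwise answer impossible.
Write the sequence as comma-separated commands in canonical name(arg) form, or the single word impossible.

key: parked at (1,7) the whole time — nothing moves the robot
from: (1, 7) facing north
t=1 turn(right) ⇒ (1, 7) facing east
uniquely the one of 3 1-step routes that fits.

turn(right)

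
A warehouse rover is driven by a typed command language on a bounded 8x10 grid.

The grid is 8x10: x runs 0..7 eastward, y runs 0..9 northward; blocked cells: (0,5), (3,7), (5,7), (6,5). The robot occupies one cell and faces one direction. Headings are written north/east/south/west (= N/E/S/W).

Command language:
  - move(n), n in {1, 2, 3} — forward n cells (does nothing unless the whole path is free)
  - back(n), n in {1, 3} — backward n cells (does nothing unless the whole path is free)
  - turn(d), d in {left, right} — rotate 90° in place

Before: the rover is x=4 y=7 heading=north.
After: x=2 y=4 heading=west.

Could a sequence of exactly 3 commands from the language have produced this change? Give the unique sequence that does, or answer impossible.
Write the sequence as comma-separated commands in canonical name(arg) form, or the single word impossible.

back(3), turn(left), move(2)

key: cell and facing (now W) both changed — the 3 commands mix motion and turning
start: x=4 y=7 heading=north
[1] after back(3): x=4 y=4 heading=north
[2] after turn(left): x=4 y=4 heading=west
[3] after move(2): x=2 y=4 heading=west
uniquely the one of 343 3-step routes that fits.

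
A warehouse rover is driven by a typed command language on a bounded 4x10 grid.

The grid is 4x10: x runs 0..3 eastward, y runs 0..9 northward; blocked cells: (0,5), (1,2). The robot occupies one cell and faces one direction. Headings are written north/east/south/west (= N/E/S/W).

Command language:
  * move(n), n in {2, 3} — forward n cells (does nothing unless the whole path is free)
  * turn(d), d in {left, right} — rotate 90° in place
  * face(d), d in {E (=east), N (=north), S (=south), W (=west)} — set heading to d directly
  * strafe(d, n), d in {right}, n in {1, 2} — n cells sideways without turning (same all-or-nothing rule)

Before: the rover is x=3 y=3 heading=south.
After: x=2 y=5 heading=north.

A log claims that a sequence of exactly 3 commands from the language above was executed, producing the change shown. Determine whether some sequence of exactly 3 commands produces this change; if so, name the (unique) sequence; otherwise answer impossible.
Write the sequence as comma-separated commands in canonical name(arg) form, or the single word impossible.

strafe(right, 1), face(N), move(2)

key: cell and facing (now N) both changed — the 3 commands mix motion and turning
initial: x=3 y=3 heading=south
t=1 strafe(right, 1) ⇒ x=2 y=3 heading=south
t=2 face(N) ⇒ x=2 y=3 heading=north
t=3 move(2) ⇒ x=2 y=5 heading=north
uniquely the one of 1000 3-step routes that fits.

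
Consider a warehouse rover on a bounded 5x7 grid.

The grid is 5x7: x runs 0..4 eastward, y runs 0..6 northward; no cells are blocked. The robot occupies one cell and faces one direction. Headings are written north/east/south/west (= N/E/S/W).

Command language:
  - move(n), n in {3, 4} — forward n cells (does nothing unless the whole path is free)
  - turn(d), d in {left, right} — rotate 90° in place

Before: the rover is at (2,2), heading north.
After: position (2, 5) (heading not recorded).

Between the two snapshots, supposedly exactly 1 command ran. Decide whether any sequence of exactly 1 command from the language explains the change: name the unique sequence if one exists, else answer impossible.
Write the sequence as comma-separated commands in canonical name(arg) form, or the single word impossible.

move(3)

initial: at (2,2), heading north
step 1 (move(3)): at (2,5), heading north
no other 1-command option fits: unique.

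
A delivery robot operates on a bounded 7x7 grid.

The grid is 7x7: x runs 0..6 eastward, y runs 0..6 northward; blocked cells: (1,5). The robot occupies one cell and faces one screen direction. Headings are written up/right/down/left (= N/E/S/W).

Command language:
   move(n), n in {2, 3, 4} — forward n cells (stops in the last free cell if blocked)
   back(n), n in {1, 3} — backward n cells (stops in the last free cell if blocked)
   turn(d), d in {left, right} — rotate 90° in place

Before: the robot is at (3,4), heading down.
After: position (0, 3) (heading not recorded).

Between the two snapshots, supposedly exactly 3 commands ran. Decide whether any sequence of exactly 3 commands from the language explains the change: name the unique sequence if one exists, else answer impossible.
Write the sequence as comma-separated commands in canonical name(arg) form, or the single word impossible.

all 343 sequences checked — none match.

impossible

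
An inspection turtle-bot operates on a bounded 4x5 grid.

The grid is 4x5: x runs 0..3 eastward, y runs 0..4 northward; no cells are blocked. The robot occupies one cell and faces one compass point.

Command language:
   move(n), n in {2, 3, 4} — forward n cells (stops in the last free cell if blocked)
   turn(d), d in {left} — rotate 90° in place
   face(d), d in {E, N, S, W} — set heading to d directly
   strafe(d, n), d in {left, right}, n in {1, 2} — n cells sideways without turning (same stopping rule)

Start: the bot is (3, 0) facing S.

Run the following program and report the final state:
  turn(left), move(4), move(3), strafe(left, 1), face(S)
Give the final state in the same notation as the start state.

from: (3, 0) facing S
1. turn(left) → (3, 0) facing E
2. move(4) → (3, 0) facing E
3. move(3) → (3, 0) facing E
4. strafe(left, 1) → (3, 1) facing E
5. face(S) → (3, 1) facing S

(3, 1) facing S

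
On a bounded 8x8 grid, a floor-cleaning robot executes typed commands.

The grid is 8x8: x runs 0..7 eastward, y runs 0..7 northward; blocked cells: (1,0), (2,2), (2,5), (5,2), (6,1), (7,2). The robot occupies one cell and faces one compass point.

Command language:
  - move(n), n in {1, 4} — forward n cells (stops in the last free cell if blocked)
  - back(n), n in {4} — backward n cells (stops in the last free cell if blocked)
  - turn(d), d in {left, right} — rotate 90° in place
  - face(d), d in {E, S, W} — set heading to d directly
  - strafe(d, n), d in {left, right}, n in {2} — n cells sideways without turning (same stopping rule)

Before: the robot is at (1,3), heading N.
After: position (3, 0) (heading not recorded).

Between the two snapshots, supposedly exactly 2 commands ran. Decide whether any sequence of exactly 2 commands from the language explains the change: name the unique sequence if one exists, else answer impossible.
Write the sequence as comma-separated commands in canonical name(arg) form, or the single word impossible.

strafe(right, 2), back(4)

key: order matters: swapping strafe(right, 2) and back(4) lands elsewhere
begin: at (1,3), heading N
t=1 strafe(right, 2) ⇒ at (3,3), heading N
t=2 back(4) ⇒ at (3,0), heading N
all 100 alternatives checked — unique.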